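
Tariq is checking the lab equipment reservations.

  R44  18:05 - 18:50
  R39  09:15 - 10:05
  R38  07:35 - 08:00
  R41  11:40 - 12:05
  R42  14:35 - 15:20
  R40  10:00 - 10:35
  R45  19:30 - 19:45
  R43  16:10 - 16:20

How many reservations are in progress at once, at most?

Walk through starts and ends in time order (an end at T is processed before a start at T):
07:35 start R38 → 1
08:00 end R38 → 0
09:15 start R39 → 1
10:00 start R40 → 2
10:05 end R39 → 1
10:35 end R40 → 0
11:40 start R41 → 1
12:05 end R41 → 0
14:35 start R42 → 1
15:20 end R42 → 0
16:10 start R43 → 1
16:20 end R43 → 0
18:05 start R44 → 1
18:50 end R44 → 0
19:30 start R45 → 1
19:45 end R45 → 0
Peak is 2, at 10:00 (R39, R40).

2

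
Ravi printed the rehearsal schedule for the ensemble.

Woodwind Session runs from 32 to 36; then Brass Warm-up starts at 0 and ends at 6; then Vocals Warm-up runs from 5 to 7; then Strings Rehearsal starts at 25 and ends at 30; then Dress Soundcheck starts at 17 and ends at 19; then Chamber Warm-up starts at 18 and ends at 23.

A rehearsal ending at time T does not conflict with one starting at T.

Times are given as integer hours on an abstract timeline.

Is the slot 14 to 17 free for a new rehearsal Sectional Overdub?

Yes — the slot is free

Brass Warm-up: ends 6 at or before Sectional Overdub starts 14 → clear.
Vocals Warm-up: ends 7 at or before Sectional Overdub starts 14 → clear.
Dress Soundcheck: starts 17 at or after Sectional Overdub ends 17 → clear.
Chamber Warm-up: starts 18 at or after Sectional Overdub ends 17 → clear.
Strings Rehearsal: starts 25 at or after Sectional Overdub ends 17 → clear.
Woodwind Session: starts 32 at or after Sectional Overdub ends 17 → clear.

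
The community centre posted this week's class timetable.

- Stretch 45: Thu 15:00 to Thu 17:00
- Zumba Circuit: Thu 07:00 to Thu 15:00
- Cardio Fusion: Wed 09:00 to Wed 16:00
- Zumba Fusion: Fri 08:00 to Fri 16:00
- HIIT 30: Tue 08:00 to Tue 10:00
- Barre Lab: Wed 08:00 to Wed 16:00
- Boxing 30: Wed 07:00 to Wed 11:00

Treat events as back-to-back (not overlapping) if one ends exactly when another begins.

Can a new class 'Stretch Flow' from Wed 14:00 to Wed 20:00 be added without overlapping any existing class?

HIIT 30: ends Tue 10:00 at or before Stretch Flow starts Wed 14:00 → clear.
Boxing 30: ends Wed 11:00 at or before Stretch Flow starts Wed 14:00 → clear.
Barre Lab: starts Wed 08:00 before Stretch Flow ends Wed 20:00, and ends Wed 16:00 after Stretch Flow starts Wed 14:00 → overlap.
Cardio Fusion: starts Wed 09:00 before Stretch Flow ends Wed 20:00, and ends Wed 16:00 after Stretch Flow starts Wed 14:00 → overlap.
Zumba Circuit: starts Thu 07:00 at or after Stretch Flow ends Wed 20:00 → clear.
Stretch 45: starts Thu 15:00 at or after Stretch Flow ends Wed 20:00 → clear.
Zumba Fusion: starts Fri 08:00 at or after Stretch Flow ends Wed 20:00 → clear.
Stretch Flow overlaps Barre Lab, Cardio Fusion.

No — it overlaps Barre Lab, Cardio Fusion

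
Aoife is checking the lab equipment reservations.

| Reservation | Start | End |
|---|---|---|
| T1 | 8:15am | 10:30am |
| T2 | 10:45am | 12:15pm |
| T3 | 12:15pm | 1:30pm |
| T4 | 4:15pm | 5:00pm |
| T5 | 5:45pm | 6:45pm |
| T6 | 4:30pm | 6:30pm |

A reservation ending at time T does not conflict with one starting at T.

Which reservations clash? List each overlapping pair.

T4 & T6, T5 & T6

Sorted by start: T1, T2, T3, T4, T6, T5.
T2 starts after T1 ends; T1 is clear from here.
T3 starts exactly when T2 ends (back-to-back, no overlap); T2 is clear from here.
T4 starts after T3 ends; T3 is clear from here.
T6 starts before T4 ends → T4 and T6 overlap.
T5 starts after T4 ends.
T5 starts before T6 ends → T6 and T5 overlap.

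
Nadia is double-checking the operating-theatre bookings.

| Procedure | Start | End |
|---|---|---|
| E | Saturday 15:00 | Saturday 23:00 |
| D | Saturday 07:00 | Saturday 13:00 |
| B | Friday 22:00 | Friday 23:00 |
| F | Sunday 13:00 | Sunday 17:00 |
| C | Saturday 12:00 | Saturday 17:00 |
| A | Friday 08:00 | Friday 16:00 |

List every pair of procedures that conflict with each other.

Two intervals overlap when each starts before the other ends.
Sorted by start: A, B, D, C, E, F.
B starts after A ends — done with A.
D starts after B ends — done with B.
C starts before D ends → D and C overlap.
E starts after D ends — done with D.
E starts before C ends → C and E overlap.
F starts after C ends.
F starts after E ends.

C & D, C & E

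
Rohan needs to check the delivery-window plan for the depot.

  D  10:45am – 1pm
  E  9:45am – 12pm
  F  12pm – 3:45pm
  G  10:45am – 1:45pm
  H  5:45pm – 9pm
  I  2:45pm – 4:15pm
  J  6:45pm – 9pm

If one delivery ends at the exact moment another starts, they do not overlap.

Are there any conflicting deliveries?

Yes

Sorted by start: E, D, G, F, I, H, J.
D starts before E ends → E and D overlap.
That's a conflict, so the schedule is not conflict-free.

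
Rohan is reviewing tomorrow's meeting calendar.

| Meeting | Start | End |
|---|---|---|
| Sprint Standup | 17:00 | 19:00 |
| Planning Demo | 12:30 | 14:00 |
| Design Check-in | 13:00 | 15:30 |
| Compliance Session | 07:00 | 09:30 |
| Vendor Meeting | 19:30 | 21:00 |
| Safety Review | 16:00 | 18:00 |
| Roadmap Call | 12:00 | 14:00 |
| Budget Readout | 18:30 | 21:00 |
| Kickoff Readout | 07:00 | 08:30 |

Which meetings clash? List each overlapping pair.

Check each pair: they overlap iff neither finishes before the other starts.
Sorted by start: Kickoff Readout, Compliance Session, Roadmap Call, Planning Demo, Design Check-in, Safety Review, Sprint Standup, Budget Readout, Vendor Meeting.
Compliance Session starts before Kickoff Readout ends → Kickoff Readout and Compliance Session overlap.
Roadmap Call starts after Kickoff Readout ends, so Kickoff Readout has no further overlaps.
Roadmap Call starts after Compliance Session ends, so Compliance Session has no further overlaps.
Planning Demo starts before Roadmap Call ends → Roadmap Call and Planning Demo overlap.
Design Check-in starts before Roadmap Call ends → Roadmap Call and Design Check-in overlap.
Safety Review starts after Roadmap Call ends, so Roadmap Call has no further overlaps.
Design Check-in starts before Planning Demo ends → Planning Demo and Design Check-in overlap.
Safety Review starts after Planning Demo ends, so Planning Demo has no further overlaps.
Safety Review starts after Design Check-in ends, so Design Check-in has no further overlaps.
Sprint Standup starts before Safety Review ends → Safety Review and Sprint Standup overlap.
Budget Readout starts after Safety Review ends, so Safety Review has no further overlaps.
Budget Readout starts before Sprint Standup ends → Sprint Standup and Budget Readout overlap.
Vendor Meeting starts after Sprint Standup ends.
Vendor Meeting starts before Budget Readout ends → Budget Readout and Vendor Meeting overlap.

Budget Readout & Sprint Standup, Budget Readout & Vendor Meeting, Compliance Session & Kickoff Readout, Design Check-in & Planning Demo, Design Check-in & Roadmap Call, Planning Demo & Roadmap Call, Safety Review & Sprint Standup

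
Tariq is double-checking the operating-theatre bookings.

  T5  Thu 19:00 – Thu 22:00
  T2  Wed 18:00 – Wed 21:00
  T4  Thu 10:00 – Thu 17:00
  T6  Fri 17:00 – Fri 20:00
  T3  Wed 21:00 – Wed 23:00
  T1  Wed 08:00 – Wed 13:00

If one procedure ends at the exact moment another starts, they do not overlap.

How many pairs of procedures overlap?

0

Sorted by start: T1, T2, T3, T4, T5, T6.
T2 starts after T1 ends — done with T1.
T3 starts exactly when T2 ends (back-to-back, no overlap) — done with T2.
T4 starts after T3 ends — done with T3.
T5 starts after T4 ends — done with T4.
T6 starts after T5 ends.
No pair overlaps.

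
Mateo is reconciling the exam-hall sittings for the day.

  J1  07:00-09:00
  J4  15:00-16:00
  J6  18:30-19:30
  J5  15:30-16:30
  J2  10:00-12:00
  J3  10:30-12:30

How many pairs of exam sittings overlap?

2

Sorted by start: J1, J2, J3, J4, J5, J6.
J2 starts after J1 ends; J1 is clear from here.
J3 starts before J2 ends → J2 and J3 overlap.
J4 starts after J2 ends; J2 is clear from here.
J4 starts after J3 ends; J3 is clear from here.
J5 starts before J4 ends → J4 and J5 overlap.
J6 starts after J4 ends.
J6 starts after J5 ends.
Overlapping pairs: J2 & J3, J4 & J5 — 2 in total.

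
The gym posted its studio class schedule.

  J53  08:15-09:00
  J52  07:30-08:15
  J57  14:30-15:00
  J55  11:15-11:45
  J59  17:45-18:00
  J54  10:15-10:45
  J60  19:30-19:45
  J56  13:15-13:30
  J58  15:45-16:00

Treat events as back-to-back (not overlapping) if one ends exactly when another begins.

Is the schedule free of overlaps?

Sorted by start: J52, J53, J54, J55, J56, J57, J58, J59, J60.
J53 starts exactly when J52 ends (back-to-back, no overlap), so nothing later overlaps J52 either.
J54 starts after J53 ends, so nothing later overlaps J53 either.
J55 starts after J54 ends, so nothing later overlaps J54 either.
J56 starts after J55 ends, so nothing later overlaps J55 either.
J57 starts after J56 ends, so nothing later overlaps J56 either.
J58 starts after J57 ends, so nothing later overlaps J57 either.
J59 starts after J58 ends, so nothing later overlaps J58 either.
J60 starts after J59 ends.
Every pair is clear; the schedule has no overlaps.

Yes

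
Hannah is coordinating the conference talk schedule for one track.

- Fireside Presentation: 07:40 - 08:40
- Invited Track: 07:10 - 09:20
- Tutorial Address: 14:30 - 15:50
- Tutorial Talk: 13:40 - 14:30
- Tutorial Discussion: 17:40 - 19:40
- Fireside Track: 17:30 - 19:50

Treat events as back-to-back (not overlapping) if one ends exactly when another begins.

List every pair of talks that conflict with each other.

Sorted by start: Invited Track, Fireside Presentation, Tutorial Talk, Tutorial Address, Fireside Track, Tutorial Discussion.
Fireside Presentation starts before Invited Track ends → Invited Track and Fireside Presentation overlap.
Tutorial Talk starts after Invited Track ends — done with Invited Track.
Tutorial Talk starts after Fireside Presentation ends — done with Fireside Presentation.
Tutorial Address starts exactly when Tutorial Talk ends (back-to-back, no overlap) — done with Tutorial Talk.
Fireside Track starts after Tutorial Address ends — done with Tutorial Address.
Tutorial Discussion starts before Fireside Track ends → Fireside Track and Tutorial Discussion overlap.

Fireside Presentation & Invited Track, Fireside Track & Tutorial Discussion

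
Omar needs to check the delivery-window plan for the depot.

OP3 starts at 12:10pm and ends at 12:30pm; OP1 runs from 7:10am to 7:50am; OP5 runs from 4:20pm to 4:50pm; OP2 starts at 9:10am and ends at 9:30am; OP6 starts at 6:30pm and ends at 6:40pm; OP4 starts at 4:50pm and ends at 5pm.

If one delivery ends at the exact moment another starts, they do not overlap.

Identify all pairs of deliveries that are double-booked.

no conflicts

Two intervals overlap when each starts before the other ends.
Sorted by start: OP1, OP2, OP3, OP5, OP4, OP6.
OP2 starts after OP1 ends; OP1 is clear from here.
OP3 starts after OP2 ends; OP2 is clear from here.
OP5 starts after OP3 ends; OP3 is clear from here.
OP4 starts exactly when OP5 ends (back-to-back, no overlap); OP5 is clear from here.
OP6 starts after OP4 ends.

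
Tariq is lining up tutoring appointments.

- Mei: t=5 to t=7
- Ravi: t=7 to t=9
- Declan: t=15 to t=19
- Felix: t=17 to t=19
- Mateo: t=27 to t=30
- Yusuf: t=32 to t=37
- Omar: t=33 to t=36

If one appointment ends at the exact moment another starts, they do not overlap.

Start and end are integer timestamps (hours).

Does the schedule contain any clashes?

Yes

Sorted by start: Mei, Ravi, Declan, Felix, Mateo, Yusuf, Omar.
Ravi starts exactly when Mei ends (back-to-back, no overlap) — done with Mei.
Declan starts after Ravi ends — done with Ravi.
Felix starts before Declan ends → Declan and Felix overlap.
That's a conflict, so the schedule is not conflict-free.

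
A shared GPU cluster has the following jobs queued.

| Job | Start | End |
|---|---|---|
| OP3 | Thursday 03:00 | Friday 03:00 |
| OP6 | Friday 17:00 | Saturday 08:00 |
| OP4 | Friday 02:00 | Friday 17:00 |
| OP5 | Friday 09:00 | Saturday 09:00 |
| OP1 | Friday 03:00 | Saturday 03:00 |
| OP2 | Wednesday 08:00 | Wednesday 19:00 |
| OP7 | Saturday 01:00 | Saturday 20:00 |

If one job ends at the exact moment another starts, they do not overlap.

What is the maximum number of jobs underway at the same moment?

4

Sort all start/end points and keep a running count:
Wednesday 08:00 start OP2 → 1
Wednesday 19:00 end OP2 → 0
Thursday 03:00 start OP3 → 1
Friday 02:00 start OP4 → 2
Friday 03:00 end OP3 → 1
Friday 03:00 start OP1 → 2
Friday 09:00 start OP5 → 3
Friday 17:00 end OP4 → 2
Friday 17:00 start OP6 → 3
Saturday 01:00 start OP7 → 4
Saturday 03:00 end OP1 → 3
Saturday 08:00 end OP6 → 2
Saturday 09:00 end OP5 → 1
Saturday 20:00 end OP7 → 0
Peak is 4, at Saturday 01:00 (OP1, OP5, OP6, OP7).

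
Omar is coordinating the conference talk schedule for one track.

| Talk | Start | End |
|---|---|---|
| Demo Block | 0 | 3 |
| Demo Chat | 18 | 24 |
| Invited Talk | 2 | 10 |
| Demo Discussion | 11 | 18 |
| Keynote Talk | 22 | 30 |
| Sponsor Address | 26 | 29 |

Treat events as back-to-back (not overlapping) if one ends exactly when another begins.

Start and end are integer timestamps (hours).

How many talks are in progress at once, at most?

Walk through starts and ends in time order (an end at T is processed before a start at T):
0 start Demo Block → 1
2 start Invited Talk → 2
3 end Demo Block → 1
10 end Invited Talk → 0
11 start Demo Discussion → 1
18 end Demo Discussion → 0
18 start Demo Chat → 1
22 start Keynote Talk → 2
24 end Demo Chat → 1
26 start Sponsor Address → 2
29 end Sponsor Address → 1
30 end Keynote Talk → 0
Peak is 2, at 2 (Demo Block, Invited Talk).

2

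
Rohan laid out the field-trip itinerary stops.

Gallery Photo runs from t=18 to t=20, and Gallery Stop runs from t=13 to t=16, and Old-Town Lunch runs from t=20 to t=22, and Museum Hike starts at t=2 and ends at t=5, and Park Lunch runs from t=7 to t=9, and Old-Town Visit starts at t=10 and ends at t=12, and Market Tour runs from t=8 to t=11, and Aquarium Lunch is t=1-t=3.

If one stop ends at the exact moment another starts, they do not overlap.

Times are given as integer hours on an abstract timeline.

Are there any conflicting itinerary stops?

Sorted by start: Aquarium Lunch, Museum Hike, Park Lunch, Market Tour, Old-Town Visit, Gallery Stop, Gallery Photo, Old-Town Lunch.
Museum Hike starts before Aquarium Lunch ends → Aquarium Lunch and Museum Hike overlap.
That's a conflict, so the schedule is not conflict-free.

Yes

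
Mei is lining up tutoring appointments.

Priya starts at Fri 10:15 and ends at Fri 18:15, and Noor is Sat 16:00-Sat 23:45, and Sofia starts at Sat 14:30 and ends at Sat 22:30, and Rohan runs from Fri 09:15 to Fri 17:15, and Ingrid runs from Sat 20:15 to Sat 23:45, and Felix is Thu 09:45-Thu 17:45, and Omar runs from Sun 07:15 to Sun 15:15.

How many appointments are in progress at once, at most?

Walk through starts and ends in time order (an end at T is processed before a start at T):
Thu 09:45 start Felix → 1
Thu 17:45 end Felix → 0
Fri 09:15 start Rohan → 1
Fri 10:15 start Priya → 2
Fri 17:15 end Rohan → 1
Fri 18:15 end Priya → 0
Sat 14:30 start Sofia → 1
Sat 16:00 start Noor → 2
Sat 20:15 start Ingrid → 3
Sat 22:30 end Sofia → 2
Sat 23:45 end Ingrid → 1
Sat 23:45 end Noor → 0
Sun 07:15 start Omar → 1
Sun 15:15 end Omar → 0
Peak is 3, at Sat 20:15 (Ingrid, Noor, Sofia).

3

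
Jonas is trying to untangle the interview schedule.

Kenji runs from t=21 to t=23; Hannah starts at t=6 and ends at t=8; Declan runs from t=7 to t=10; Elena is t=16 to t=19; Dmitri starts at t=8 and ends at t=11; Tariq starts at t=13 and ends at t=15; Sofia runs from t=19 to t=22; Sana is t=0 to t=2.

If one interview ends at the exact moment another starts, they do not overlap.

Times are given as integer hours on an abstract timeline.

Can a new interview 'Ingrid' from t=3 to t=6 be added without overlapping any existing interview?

Yes — the slot is free

Sana: ends t=2 at or before Ingrid starts t=3 → clear.
Hannah: starts t=6 at or after Ingrid ends t=6 → clear.
Declan: starts t=7 at or after Ingrid ends t=6 → clear.
Dmitri: starts t=8 at or after Ingrid ends t=6 → clear.
Tariq: starts t=13 at or after Ingrid ends t=6 → clear.
Elena: starts t=16 at or after Ingrid ends t=6 → clear.
Sofia: starts t=19 at or after Ingrid ends t=6 → clear.
Kenji: starts t=21 at or after Ingrid ends t=6 → clear.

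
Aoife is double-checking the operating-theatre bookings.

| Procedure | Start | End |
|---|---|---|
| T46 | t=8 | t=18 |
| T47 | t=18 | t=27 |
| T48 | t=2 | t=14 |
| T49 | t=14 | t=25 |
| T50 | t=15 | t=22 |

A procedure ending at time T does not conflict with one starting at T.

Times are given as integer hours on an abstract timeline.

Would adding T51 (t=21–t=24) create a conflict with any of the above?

T48: ends t=14 at or before T51 starts t=21 → clear.
T46: ends t=18 at or before T51 starts t=21 → clear.
T49: starts t=14 before T51 ends t=24, and ends t=25 after T51 starts t=21 → overlap.
T50: starts t=15 before T51 ends t=24, and ends t=22 after T51 starts t=21 → overlap.
T47: starts t=18 before T51 ends t=24, and ends t=27 after T51 starts t=21 → overlap.
T51 overlaps T47, T49, T50.

Yes — it overlaps T47, T49, T50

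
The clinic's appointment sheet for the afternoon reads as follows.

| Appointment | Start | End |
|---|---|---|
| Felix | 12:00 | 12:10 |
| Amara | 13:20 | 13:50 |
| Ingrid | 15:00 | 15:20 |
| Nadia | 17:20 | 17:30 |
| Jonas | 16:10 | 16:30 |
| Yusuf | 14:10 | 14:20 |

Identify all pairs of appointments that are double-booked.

Sorted by start: Felix, Amara, Yusuf, Ingrid, Jonas, Nadia.
Amara starts after Felix ends; Felix is clear from here.
Yusuf starts after Amara ends; Amara is clear from here.
Ingrid starts after Yusuf ends; Yusuf is clear from here.
Jonas starts after Ingrid ends; Ingrid is clear from here.
Nadia starts after Jonas ends.

no conflicts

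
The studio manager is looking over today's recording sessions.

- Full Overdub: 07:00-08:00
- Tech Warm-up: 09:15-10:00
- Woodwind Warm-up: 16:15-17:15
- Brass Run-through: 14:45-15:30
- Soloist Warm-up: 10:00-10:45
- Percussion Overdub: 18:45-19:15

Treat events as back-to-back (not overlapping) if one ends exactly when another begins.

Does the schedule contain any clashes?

Sorted by start: Full Overdub, Tech Warm-up, Soloist Warm-up, Brass Run-through, Woodwind Warm-up, Percussion Overdub.
Tech Warm-up starts after Full Overdub ends, so nothing later overlaps Full Overdub either.
Soloist Warm-up starts exactly when Tech Warm-up ends (back-to-back, no overlap), so nothing later overlaps Tech Warm-up either.
Brass Run-through starts after Soloist Warm-up ends, so nothing later overlaps Soloist Warm-up either.
Woodwind Warm-up starts after Brass Run-through ends, so nothing later overlaps Brass Run-through either.
Percussion Overdub starts after Woodwind Warm-up ends.
Every pair is clear; the schedule has no overlaps.

No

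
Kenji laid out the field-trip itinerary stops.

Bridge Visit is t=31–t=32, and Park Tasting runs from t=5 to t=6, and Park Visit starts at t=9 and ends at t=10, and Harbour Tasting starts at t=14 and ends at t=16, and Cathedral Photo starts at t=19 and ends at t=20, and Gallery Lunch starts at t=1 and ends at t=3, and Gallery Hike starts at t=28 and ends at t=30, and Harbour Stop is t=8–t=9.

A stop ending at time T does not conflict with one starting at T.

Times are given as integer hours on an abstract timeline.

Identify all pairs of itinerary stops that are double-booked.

none

Sorted by start: Gallery Lunch, Park Tasting, Harbour Stop, Park Visit, Harbour Tasting, Cathedral Photo, Gallery Hike, Bridge Visit.
Park Tasting starts after Gallery Lunch ends; Gallery Lunch is clear from here.
Harbour Stop starts after Park Tasting ends; Park Tasting is clear from here.
Park Visit starts exactly when Harbour Stop ends (back-to-back, no overlap); Harbour Stop is clear from here.
Harbour Tasting starts after Park Visit ends; Park Visit is clear from here.
Cathedral Photo starts after Harbour Tasting ends; Harbour Tasting is clear from here.
Gallery Hike starts after Cathedral Photo ends; Cathedral Photo is clear from here.
Bridge Visit starts after Gallery Hike ends.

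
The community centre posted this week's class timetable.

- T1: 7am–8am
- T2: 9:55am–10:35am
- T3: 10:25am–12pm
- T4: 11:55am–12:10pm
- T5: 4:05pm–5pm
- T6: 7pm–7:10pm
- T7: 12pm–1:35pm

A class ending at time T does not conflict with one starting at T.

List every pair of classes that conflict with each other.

T2 & T3, T3 & T4, T4 & T7

Sorted by start: T1, T2, T3, T4, T7, T5, T6.
T2 starts after T1 ends, so nothing later overlaps T1 either.
T3 starts before T2 ends → T2 and T3 overlap.
T4 starts after T2 ends, so nothing later overlaps T2 either.
T4 starts before T3 ends → T3 and T4 overlap.
T7 starts exactly when T3 ends (back-to-back, no overlap), so nothing later overlaps T3 either.
T7 starts before T4 ends → T4 and T7 overlap.
T5 starts after T4 ends, so nothing later overlaps T4 either.
T5 starts after T7 ends, so nothing later overlaps T7 either.
T6 starts after T5 ends.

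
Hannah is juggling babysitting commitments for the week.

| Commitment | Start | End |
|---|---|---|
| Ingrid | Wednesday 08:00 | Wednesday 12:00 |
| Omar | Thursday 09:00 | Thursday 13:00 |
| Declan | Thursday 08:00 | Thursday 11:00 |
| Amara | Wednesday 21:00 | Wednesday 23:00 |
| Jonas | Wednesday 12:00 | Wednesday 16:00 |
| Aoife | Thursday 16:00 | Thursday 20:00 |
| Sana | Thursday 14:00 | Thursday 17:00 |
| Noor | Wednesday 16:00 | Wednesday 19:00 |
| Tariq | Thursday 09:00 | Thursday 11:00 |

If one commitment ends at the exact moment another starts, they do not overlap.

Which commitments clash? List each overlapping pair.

Check each pair: they overlap iff neither finishes before the other starts.
Sorted by start: Ingrid, Jonas, Noor, Amara, Declan, Tariq, Omar, Sana, Aoife.
Jonas starts exactly when Ingrid ends (back-to-back, no overlap), so nothing later overlaps Ingrid either.
Noor starts exactly when Jonas ends (back-to-back, no overlap), so nothing later overlaps Jonas either.
Amara starts after Noor ends, so nothing later overlaps Noor either.
Declan starts after Amara ends, so nothing later overlaps Amara either.
Tariq starts before Declan ends → Declan and Tariq overlap.
Omar starts before Declan ends → Declan and Omar overlap.
Sana starts after Declan ends, so nothing later overlaps Declan either.
Omar starts before Tariq ends → Tariq and Omar overlap.
Sana starts after Tariq ends, so nothing later overlaps Tariq either.
Sana starts after Omar ends, so nothing later overlaps Omar either.
Aoife starts before Sana ends → Sana and Aoife overlap.

Aoife & Sana, Declan & Omar, Declan & Tariq, Omar & Tariq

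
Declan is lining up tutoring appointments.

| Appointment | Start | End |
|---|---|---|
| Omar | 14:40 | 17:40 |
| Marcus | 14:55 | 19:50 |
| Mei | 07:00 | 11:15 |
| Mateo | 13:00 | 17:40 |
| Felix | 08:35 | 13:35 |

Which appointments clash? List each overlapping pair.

Check each pair: they overlap iff neither finishes before the other starts.
Sorted by start: Mei, Felix, Mateo, Omar, Marcus.
Felix starts before Mei ends → Mei and Felix overlap.
Mateo starts after Mei ends — done with Mei.
Mateo starts before Felix ends → Felix and Mateo overlap.
Omar starts after Felix ends — done with Felix.
Omar starts before Mateo ends → Mateo and Omar overlap.
Marcus starts before Mateo ends → Mateo and Marcus overlap.
Marcus starts before Omar ends → Omar and Marcus overlap.

Felix & Mateo, Felix & Mei, Marcus & Mateo, Marcus & Omar, Mateo & Omar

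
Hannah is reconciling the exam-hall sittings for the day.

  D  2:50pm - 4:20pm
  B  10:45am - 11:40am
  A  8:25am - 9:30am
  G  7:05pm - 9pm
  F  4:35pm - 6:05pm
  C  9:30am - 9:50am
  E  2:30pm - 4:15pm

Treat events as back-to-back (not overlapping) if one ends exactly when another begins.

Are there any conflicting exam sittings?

Check each pair: they overlap iff neither finishes before the other starts.
Sorted by start: A, C, B, E, D, F, G.
C starts exactly when A ends (back-to-back, no overlap) — done with A.
B starts after C ends — done with C.
E starts after B ends — done with B.
D starts before E ends → E and D overlap.
That's a conflict, so the schedule is not conflict-free.

Yes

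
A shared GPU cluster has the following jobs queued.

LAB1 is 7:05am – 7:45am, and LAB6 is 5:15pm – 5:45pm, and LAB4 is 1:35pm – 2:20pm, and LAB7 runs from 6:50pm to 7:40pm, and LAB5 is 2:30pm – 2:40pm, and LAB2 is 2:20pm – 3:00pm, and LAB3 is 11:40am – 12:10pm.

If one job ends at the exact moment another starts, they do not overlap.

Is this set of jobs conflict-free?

Sorted by start: LAB1, LAB3, LAB4, LAB2, LAB5, LAB6, LAB7.
LAB3 starts after LAB1 ends; LAB1 is clear from here.
LAB4 starts after LAB3 ends; LAB3 is clear from here.
LAB2 starts exactly when LAB4 ends (back-to-back, no overlap); LAB4 is clear from here.
LAB5 starts before LAB2 ends → LAB2 and LAB5 overlap.
That's a conflict, so the schedule is not conflict-free.

No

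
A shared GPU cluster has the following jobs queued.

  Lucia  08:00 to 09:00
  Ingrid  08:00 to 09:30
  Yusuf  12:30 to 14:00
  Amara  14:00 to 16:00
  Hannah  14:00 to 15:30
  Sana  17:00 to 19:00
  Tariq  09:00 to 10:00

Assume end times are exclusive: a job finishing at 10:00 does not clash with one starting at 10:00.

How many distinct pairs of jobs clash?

Sorted by start: Lucia, Ingrid, Tariq, Yusuf, Amara, Hannah, Sana.
Ingrid starts before Lucia ends → Lucia and Ingrid overlap.
Tariq starts exactly when Lucia ends (back-to-back, no overlap), so nothing later overlaps Lucia either.
Tariq starts before Ingrid ends → Ingrid and Tariq overlap.
Yusuf starts after Ingrid ends, so nothing later overlaps Ingrid either.
Yusuf starts after Tariq ends, so nothing later overlaps Tariq either.
Amara starts exactly when Yusuf ends (back-to-back, no overlap), so nothing later overlaps Yusuf either.
Hannah starts before Amara ends → Amara and Hannah overlap.
Sana starts after Amara ends.
Sana starts after Hannah ends.
Overlapping pairs: Amara & Hannah, Ingrid & Lucia, Ingrid & Tariq — 3 in total.

3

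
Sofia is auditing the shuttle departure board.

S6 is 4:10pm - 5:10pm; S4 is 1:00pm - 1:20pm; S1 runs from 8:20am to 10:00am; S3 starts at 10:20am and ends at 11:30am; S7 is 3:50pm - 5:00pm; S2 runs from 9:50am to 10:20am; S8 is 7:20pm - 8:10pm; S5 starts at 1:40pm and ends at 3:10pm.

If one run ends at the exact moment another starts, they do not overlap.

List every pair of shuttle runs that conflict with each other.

Sorted by start: S1, S2, S3, S4, S5, S7, S6, S8.
S2 starts before S1 ends → S1 and S2 overlap.
S3 starts after S1 ends, so S1 has no further overlaps.
S3 starts exactly when S2 ends (back-to-back, no overlap), so S2 has no further overlaps.
S4 starts after S3 ends, so S3 has no further overlaps.
S5 starts after S4 ends, so S4 has no further overlaps.
S7 starts after S5 ends, so S5 has no further overlaps.
S6 starts before S7 ends → S7 and S6 overlap.
S8 starts after S7 ends.
S8 starts after S6 ends.

S1 & S2, S6 & S7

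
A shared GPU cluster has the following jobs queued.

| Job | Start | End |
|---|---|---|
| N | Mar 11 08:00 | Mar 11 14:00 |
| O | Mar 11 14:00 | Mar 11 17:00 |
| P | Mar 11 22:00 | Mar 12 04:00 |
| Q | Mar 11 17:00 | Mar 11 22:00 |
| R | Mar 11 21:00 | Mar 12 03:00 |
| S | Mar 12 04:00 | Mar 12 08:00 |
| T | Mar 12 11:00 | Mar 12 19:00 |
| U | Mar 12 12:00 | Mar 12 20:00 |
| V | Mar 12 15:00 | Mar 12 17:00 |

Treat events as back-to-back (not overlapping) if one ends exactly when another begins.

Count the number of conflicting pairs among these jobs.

5

Two intervals overlap when each starts before the other ends.
Sorted by start: N, O, Q, R, P, S, T, U, V.
O starts exactly when N ends (back-to-back, no overlap), so N has no further overlaps.
Q starts exactly when O ends (back-to-back, no overlap), so O has no further overlaps.
R starts before Q ends → Q and R overlap.
P starts exactly when Q ends (back-to-back, no overlap), so Q has no further overlaps.
P starts before R ends → R and P overlap.
S starts after R ends, so R has no further overlaps.
S starts exactly when P ends (back-to-back, no overlap), so P has no further overlaps.
T starts after S ends, so S has no further overlaps.
U starts before T ends → T and U overlap.
V starts before T ends → T and V overlap.
V starts before U ends → U and V overlap.
Overlapping pairs: P & R, Q & R, T & U, T & V, U & V — 5 in total.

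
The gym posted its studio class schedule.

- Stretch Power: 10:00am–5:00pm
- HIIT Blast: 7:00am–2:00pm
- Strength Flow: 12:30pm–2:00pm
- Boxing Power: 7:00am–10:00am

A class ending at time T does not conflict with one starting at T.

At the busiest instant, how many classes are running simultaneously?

3

Walk through starts and ends in time order (an end at T is processed before a start at T):
7:00am start Boxing Power → 1
7:00am start HIIT Blast → 2
10:00am end Boxing Power → 1
10:00am start Stretch Power → 2
12:30pm start Strength Flow → 3
2:00pm end HIIT Blast → 2
2:00pm end Strength Flow → 1
5:00pm end Stretch Power → 0
Peak is 3, at 12:30pm (HIIT Blast, Strength Flow, Stretch Power).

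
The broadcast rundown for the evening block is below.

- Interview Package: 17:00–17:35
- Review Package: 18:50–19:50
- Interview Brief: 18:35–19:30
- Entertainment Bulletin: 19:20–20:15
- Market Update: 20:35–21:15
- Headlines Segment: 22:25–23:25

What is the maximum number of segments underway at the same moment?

Walk through starts and ends in time order (an end at T is processed before a start at T):
17:00 start Interview Package → 1
17:35 end Interview Package → 0
18:35 start Interview Brief → 1
18:50 start Review Package → 2
19:20 start Entertainment Bulletin → 3
19:30 end Interview Brief → 2
19:50 end Review Package → 1
20:15 end Entertainment Bulletin → 0
20:35 start Market Update → 1
21:15 end Market Update → 0
22:25 start Headlines Segment → 1
23:25 end Headlines Segment → 0
Peak is 3, at 19:20 (Entertainment Bulletin, Interview Brief, Review Package).

3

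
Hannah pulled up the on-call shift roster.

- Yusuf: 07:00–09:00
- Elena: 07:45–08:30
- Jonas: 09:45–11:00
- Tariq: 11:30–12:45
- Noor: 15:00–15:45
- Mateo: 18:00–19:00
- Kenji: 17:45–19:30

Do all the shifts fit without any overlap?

Sorted by start: Yusuf, Elena, Jonas, Tariq, Noor, Kenji, Mateo.
Elena starts before Yusuf ends → Yusuf and Elena overlap.
That's a conflict, so the schedule is not conflict-free.

No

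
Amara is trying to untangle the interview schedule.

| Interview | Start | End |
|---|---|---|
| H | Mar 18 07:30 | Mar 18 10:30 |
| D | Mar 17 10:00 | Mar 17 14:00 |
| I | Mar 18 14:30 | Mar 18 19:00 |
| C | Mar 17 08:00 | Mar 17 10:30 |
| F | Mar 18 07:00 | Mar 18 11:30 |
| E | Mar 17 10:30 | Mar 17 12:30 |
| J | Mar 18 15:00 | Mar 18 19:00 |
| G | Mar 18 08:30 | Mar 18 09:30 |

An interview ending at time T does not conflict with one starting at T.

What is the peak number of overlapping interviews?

Sort all start/end points and keep a running count:
Mar 17 08:00 start C → 1
Mar 17 10:00 start D → 2
Mar 17 10:30 end C → 1
Mar 17 10:30 start E → 2
Mar 17 12:30 end E → 1
Mar 17 14:00 end D → 0
Mar 18 07:00 start F → 1
Mar 18 07:30 start H → 2
Mar 18 08:30 start G → 3
Mar 18 09:30 end G → 2
Mar 18 10:30 end H → 1
Mar 18 11:30 end F → 0
Mar 18 14:30 start I → 1
Mar 18 15:00 start J → 2
Mar 18 19:00 end I → 1
Mar 18 19:00 end J → 0
Peak is 3, at Mar 18 08:30 (F, G, H).

3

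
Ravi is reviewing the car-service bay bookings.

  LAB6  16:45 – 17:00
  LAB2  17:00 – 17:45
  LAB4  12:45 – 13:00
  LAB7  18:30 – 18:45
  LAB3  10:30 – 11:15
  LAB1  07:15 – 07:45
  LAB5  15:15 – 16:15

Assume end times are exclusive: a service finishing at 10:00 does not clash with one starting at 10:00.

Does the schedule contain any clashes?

Check each pair: they overlap iff neither finishes before the other starts.
Sorted by start: LAB1, LAB3, LAB4, LAB5, LAB6, LAB2, LAB7.
LAB3 starts after LAB1 ends — done with LAB1.
LAB4 starts after LAB3 ends — done with LAB3.
LAB5 starts after LAB4 ends — done with LAB4.
LAB6 starts after LAB5 ends — done with LAB5.
LAB2 starts exactly when LAB6 ends (back-to-back, no overlap) — done with LAB6.
LAB7 starts after LAB2 ends.
Every pair is clear; the schedule has no overlaps.

No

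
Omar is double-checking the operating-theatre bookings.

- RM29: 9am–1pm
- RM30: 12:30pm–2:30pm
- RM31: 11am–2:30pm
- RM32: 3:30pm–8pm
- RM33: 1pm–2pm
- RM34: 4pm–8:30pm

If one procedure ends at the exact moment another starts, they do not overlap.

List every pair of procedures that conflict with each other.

Two intervals overlap when each starts before the other ends.
Sorted by start: RM29, RM31, RM30, RM33, RM32, RM34.
RM31 starts before RM29 ends → RM29 and RM31 overlap.
RM30 starts before RM29 ends → RM29 and RM30 overlap.
RM33 starts exactly when RM29 ends (back-to-back, no overlap) — done with RM29.
RM30 starts before RM31 ends → RM31 and RM30 overlap.
RM33 starts before RM31 ends → RM31 and RM33 overlap.
RM32 starts after RM31 ends — done with RM31.
RM33 starts before RM30 ends → RM30 and RM33 overlap.
RM32 starts after RM30 ends — done with RM30.
RM32 starts after RM33 ends — done with RM33.
RM34 starts before RM32 ends → RM32 and RM34 overlap.

RM29 & RM30, RM29 & RM31, RM30 & RM31, RM30 & RM33, RM31 & RM33, RM32 & RM34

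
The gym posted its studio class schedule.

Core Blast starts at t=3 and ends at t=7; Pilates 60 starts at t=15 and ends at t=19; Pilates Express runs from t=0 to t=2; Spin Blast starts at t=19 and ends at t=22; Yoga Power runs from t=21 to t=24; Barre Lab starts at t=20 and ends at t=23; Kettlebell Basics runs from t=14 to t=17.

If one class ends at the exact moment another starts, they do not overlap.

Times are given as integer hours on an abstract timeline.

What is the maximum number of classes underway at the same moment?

3

Walk through starts and ends in time order (an end at T is processed before a start at T):
t=0 start Pilates Express → 1
t=2 end Pilates Express → 0
t=3 start Core Blast → 1
t=7 end Core Blast → 0
t=14 start Kettlebell Basics → 1
t=15 start Pilates 60 → 2
t=17 end Kettlebell Basics → 1
t=19 end Pilates 60 → 0
t=19 start Spin Blast → 1
t=20 start Barre Lab → 2
t=21 start Yoga Power → 3
t=22 end Spin Blast → 2
t=23 end Barre Lab → 1
t=24 end Yoga Power → 0
Peak is 3, at t=21 (Barre Lab, Spin Blast, Yoga Power).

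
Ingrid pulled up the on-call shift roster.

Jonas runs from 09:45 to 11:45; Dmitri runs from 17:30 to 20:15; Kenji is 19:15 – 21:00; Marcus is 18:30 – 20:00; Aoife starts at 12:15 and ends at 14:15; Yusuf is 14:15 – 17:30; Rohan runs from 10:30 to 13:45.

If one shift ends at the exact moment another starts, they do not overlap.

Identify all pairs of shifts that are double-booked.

Check each pair: they overlap iff neither finishes before the other starts.
Sorted by start: Jonas, Rohan, Aoife, Yusuf, Dmitri, Marcus, Kenji.
Rohan starts before Jonas ends → Jonas and Rohan overlap.
Aoife starts after Jonas ends — done with Jonas.
Aoife starts before Rohan ends → Rohan and Aoife overlap.
Yusuf starts after Rohan ends — done with Rohan.
Yusuf starts exactly when Aoife ends (back-to-back, no overlap) — done with Aoife.
Dmitri starts exactly when Yusuf ends (back-to-back, no overlap) — done with Yusuf.
Marcus starts before Dmitri ends → Dmitri and Marcus overlap.
Kenji starts before Dmitri ends → Dmitri and Kenji overlap.
Kenji starts before Marcus ends → Marcus and Kenji overlap.

Aoife & Rohan, Dmitri & Kenji, Dmitri & Marcus, Jonas & Rohan, Kenji & Marcus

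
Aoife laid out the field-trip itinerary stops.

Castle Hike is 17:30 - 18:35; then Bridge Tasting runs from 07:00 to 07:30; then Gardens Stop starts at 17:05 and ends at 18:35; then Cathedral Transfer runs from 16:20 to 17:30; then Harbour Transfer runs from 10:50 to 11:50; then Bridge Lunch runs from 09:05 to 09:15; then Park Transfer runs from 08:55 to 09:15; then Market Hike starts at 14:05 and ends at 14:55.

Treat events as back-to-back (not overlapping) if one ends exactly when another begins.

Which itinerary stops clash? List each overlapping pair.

Two intervals overlap when each starts before the other ends.
Sorted by start: Bridge Tasting, Park Transfer, Bridge Lunch, Harbour Transfer, Market Hike, Cathedral Transfer, Gardens Stop, Castle Hike.
Park Transfer starts after Bridge Tasting ends, so Bridge Tasting has no further overlaps.
Bridge Lunch starts before Park Transfer ends → Park Transfer and Bridge Lunch overlap.
Harbour Transfer starts after Park Transfer ends, so Park Transfer has no further overlaps.
Harbour Transfer starts after Bridge Lunch ends, so Bridge Lunch has no further overlaps.
Market Hike starts after Harbour Transfer ends, so Harbour Transfer has no further overlaps.
Cathedral Transfer starts after Market Hike ends, so Market Hike has no further overlaps.
Gardens Stop starts before Cathedral Transfer ends → Cathedral Transfer and Gardens Stop overlap.
Castle Hike starts exactly when Cathedral Transfer ends (back-to-back, no overlap).
Castle Hike starts before Gardens Stop ends → Gardens Stop and Castle Hike overlap.

Bridge Lunch & Park Transfer, Castle Hike & Gardens Stop, Cathedral Transfer & Gardens Stop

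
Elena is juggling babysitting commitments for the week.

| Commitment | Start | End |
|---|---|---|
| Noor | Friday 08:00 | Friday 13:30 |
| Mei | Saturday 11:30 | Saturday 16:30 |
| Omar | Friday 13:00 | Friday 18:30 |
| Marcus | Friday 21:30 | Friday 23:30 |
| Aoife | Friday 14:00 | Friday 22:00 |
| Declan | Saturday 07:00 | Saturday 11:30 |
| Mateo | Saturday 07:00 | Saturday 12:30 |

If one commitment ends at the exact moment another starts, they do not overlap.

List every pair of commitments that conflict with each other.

Aoife & Marcus, Aoife & Omar, Declan & Mateo, Mateo & Mei, Noor & Omar

Sorted by start: Noor, Omar, Aoife, Marcus, Mateo, Declan, Mei.
Omar starts before Noor ends → Noor and Omar overlap.
Aoife starts after Noor ends, so Noor has no further overlaps.
Aoife starts before Omar ends → Omar and Aoife overlap.
Marcus starts after Omar ends, so Omar has no further overlaps.
Marcus starts before Aoife ends → Aoife and Marcus overlap.
Mateo starts after Aoife ends, so Aoife has no further overlaps.
Mateo starts after Marcus ends, so Marcus has no further overlaps.
Declan starts before Mateo ends → Mateo and Declan overlap.
Mei starts before Mateo ends → Mateo and Mei overlap.
Mei starts exactly when Declan ends (back-to-back, no overlap).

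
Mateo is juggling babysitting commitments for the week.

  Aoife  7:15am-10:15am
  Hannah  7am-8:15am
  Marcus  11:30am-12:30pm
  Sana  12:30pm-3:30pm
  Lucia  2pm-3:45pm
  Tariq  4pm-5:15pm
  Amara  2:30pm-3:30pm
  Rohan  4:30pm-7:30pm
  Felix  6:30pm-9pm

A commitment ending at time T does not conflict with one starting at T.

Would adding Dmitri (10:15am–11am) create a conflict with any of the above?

No — it doesn't clash with anything

Hannah: ends 8:15am at or before Dmitri starts 10:15am → clear.
Aoife: ends 10:15am at or before Dmitri starts 10:15am → clear.
Marcus: starts 11:30am at or after Dmitri ends 11am → clear.
Sana: starts 12:30pm at or after Dmitri ends 11am → clear.
Lucia: starts 2pm at or after Dmitri ends 11am → clear.
Amara: starts 2:30pm at or after Dmitri ends 11am → clear.
Tariq: starts 4pm at or after Dmitri ends 11am → clear.
Rohan: starts 4:30pm at or after Dmitri ends 11am → clear.
Felix: starts 6:30pm at or after Dmitri ends 11am → clear.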